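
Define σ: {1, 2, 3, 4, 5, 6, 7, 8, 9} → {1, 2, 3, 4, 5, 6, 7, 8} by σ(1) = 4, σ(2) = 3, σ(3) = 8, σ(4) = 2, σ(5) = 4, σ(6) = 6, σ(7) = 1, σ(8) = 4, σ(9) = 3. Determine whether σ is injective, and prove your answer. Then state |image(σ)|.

σ(1) = 4 = σ(5) with 1 ≠ 5, so σ is not injective.
The image of σ is {1, 2, 3, 4, 6, 8}, which has 6 elements.

6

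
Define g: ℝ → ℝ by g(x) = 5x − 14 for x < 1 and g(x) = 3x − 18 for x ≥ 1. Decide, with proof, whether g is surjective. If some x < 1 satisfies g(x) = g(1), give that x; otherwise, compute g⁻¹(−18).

-1/5

Both pieces are strictly increasing (slopes 5 and 3), so each is injective on its own interval.
The left piece maps (−∞, 1) onto (−∞, −9); the right piece maps [1, ∞) onto [−15, ∞).
The union (−∞, −9) ∪ [−15, ∞) covers ℝ, so g is surjective.
For the follow-up: the images overlap, so an x < 1 with g(x) = g(1) exists. g(1) = −15; solving 5x − 14 = −15 for x < 1 gives x = (−15 + 14)/5 = −1/5.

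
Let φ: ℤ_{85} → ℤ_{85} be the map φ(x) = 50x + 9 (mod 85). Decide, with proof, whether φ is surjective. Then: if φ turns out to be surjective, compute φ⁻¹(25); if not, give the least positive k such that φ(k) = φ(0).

17

Since gcd(50, 85) = 5, we have 50x ≡ 0 (mod 5) for all x, so φ(x) ≡ 4 (mod 5).
But 0 ≢ 4 (mod 5), so 0 ∈ ℤ_{85} has no preimage. Thus φ is not surjective.
Since φ is not surjective, we find the least positive k with φ(k) = φ(0): this means 50k ≡ 0 (mod 85), i.e. 85 ∣ 50k. Since gcd(50, 85) = 5, dividing through by 5 this holds exactly when 17 ∣ 10k, and as gcd(10, 17) = 1, exactly when 17 ∣ k.
The smallest positive such k is 17.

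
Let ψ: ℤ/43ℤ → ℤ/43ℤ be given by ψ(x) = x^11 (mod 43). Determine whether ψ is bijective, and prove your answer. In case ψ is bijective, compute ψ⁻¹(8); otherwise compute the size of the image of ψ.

22

Since 43 is prime, the nonzero elements of ℤ/43ℤ form a cyclic group of order 42.
As gcd(11, 42) = 1, raising to the 11th power is a bijection on this group: if a^11 ≡ b^11 then (ab^{−1})^11 = 1, and the only element of order dividing gcd(11, 42) = 1 is 1, so a = b.
With ψ(0) = 0 this makes ψ injective on all of ℤ/43ℤ, hence bijective (finite equal-size domain and codomain). In particular ψ is bijective.
Since ψ is bijective, we find the preimage of 8. The inverse of x ↦ x^11 on (ℤ/43ℤ)^× is x ↦ x^23, because 11·23 = 253 = 6·42 + 1 ≡ 1 (mod 42) and x^{42} = 1 for x ≠ 0 (Fermat). So ψ⁻¹(8) = 8^23 mod 43.
Repeated squaring mod 43: 8^1 ≡ 8, 8^2 ≡ 8² = 64 ≡ 21, 8^4 ≡ 21² = 441 ≡ 11, 8^8 ≡ 11² = 121 ≡ 35, 8^16 ≡ 35² = 1225 ≡ 21. Since 23 = 16 + 4 + 2 + 1, 8^23 ≡ 21·11·21·8: 21·11 = 231 ≡ 16, then 16·21 = 336 ≡ 35, then 35·8 = 280 ≡ 22. So 8^23 ≡ 22 (mod 43).
Hence ψ⁻¹(8) = 22.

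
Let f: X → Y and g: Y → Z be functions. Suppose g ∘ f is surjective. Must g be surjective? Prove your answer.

Let c ∈ Z. Since g ∘ f is surjective, some a ∈ X has g(f(a)) = c. Then b = f(a) ∈ Y satisfies g(b) = c. So g is surjective.

surjective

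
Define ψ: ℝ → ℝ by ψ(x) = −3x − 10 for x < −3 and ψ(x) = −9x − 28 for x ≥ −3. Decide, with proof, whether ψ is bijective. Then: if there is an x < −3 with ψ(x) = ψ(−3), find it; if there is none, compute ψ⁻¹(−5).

-23/9

Both pieces are strictly decreasing (slopes −3 and −9), so each is injective on its own interval.
The left piece maps (−∞, −3) onto (−1, ∞); the right piece maps [−3, ∞) onto (−∞, −1].
Since −1 = −1, the images partition ℝ: ψ is injective and surjective, hence bijective.
Because the two images are disjoint, no x < −3 has ψ(x) = ψ(−3), so we compute ψ⁻¹(−5): −5 lies in (−∞, −1], so solve −9x − 28 = −5: x = (−5 + 28)/(−9) = −23/9.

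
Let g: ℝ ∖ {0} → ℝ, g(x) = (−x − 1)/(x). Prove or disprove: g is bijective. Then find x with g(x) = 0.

-1

If g(x) = −1, cross-multiplying gives 1(−x − 1) = −1(x), which simplifies to −1 = 0 — false.  So −1 has no preimage and g is not surjective.
Hence g is not bijective.
Solving g(x) = 0: cross-multiplying gives −x − 1 = 0(x), which rearranges to −1x = 1, so x = −1.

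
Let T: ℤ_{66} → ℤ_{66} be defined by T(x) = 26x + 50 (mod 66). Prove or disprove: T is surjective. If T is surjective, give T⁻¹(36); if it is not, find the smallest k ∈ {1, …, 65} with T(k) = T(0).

Since gcd(26, 66) = 2, we have 26x ≡ 0 (mod 2) for all x, so T(x) ≡ 0 (mod 2).
But 1 ≢ 0 (mod 2), so 1 ∈ ℤ_{66} has no preimage. Hence T is not surjective.
Since T is not surjective, we find the least positive k with T(k) = T(0): this means 26k ≡ 0 (mod 66), i.e. 66 ∣ 26k. Since gcd(26, 66) = 2, dividing through by 2 this holds exactly when 33 ∣ 13k, and as gcd(13, 33) = 1, exactly when 33 ∣ k.
The smallest positive such k is 33.

33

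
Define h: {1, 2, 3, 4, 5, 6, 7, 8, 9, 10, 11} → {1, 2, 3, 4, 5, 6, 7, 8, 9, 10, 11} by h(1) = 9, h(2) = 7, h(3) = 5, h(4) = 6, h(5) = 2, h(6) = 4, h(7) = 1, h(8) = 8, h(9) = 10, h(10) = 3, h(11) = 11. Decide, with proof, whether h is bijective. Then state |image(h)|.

11

The values 9, 7, 5, 6, 2, 4, 1, 8, 10, 3, 11 are a permutation of {1, 2, 3, 4, 5, 6, 7, 8, 9, 10, 11}: each element appears exactly once.
So h is injective and surjective, hence bijective.
The image of h is {1, 2, 3, 4, 5, 6, 7, 8, 9, 10, 11}, which has 11 elements.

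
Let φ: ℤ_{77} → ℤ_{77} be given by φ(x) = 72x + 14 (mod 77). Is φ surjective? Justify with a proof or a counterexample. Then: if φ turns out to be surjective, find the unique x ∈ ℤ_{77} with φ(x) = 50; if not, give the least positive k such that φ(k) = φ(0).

39

Since gcd(72, 77) = 1, 72 is invertible modulo 77. Euclid's algorithm: 77 = 1·72 + 5, 72 = 14·5 + 2, 5 = 2·2 + 1; back-substituting gives 1 = 46·72 − 43·77, so 72⁻¹ ≡ 46 (mod 77).
Then y ↦ 46(y − 14) is a two-sided inverse to φ, so every y ∈ ℤ_{77} has a preimage.
Thus φ is surjective.
Since φ is surjective, we find φ⁻¹(50): we need 72x ≡ 50 − 14 ≡ 36 (mod 77). Using 72⁻¹ = 46: x ≡ 46·36 = 1656 = 21·77 + 39, so x = 39.
Check: φ(39) = 72·39 + 14 = 2822 = 36·77 + 50 ≡ 50 (mod 77).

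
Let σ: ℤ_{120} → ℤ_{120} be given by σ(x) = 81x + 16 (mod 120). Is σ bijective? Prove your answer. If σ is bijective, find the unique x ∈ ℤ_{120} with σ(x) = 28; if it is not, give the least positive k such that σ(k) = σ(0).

By definition, injectivity means: for all x_1, x_2 in the domain, σ(x_1) = σ(x_2) implies x_1 = x_2.
We have gcd(81, 120) = 3 > 1. Taking x_1 = 0 and x_2 = 40: σ(0) = 16 and σ(40) = 81·40 + 16 = 3256 ≡ 16 (mod 120).
So σ(0) = σ(40) while 0 ≠ 40, therefore σ is not injective, hence not bijective.
Since σ is not bijective, we find the least positive k with σ(k) = σ(0): this means 81k ≡ 0 (mod 120), i.e. 120 ∣ 81k. Since gcd(81, 120) = 3, dividing through by 3 this holds exactly when 40 ∣ 27k, and as gcd(27, 40) = 1, exactly when 40 ∣ k.
The smallest positive such k is 40.

40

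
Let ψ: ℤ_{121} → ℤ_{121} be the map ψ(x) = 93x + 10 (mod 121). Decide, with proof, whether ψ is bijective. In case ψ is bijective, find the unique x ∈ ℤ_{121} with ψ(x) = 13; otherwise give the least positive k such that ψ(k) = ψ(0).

If ψ(a) = ψ(b), then 93a ≡ 93b (mod 121). Because gcd(93, 121) = 1, we may cancel 93 to get a ≡ b (mod 121).
We now compute 93⁻¹ mod 121 explicitly. Euclid's algorithm: 121 = 1·93 + 28, 93 = 3·28 + 9, 28 = 3·9 + 1; back-substituting gives 1 = 108·93 − 83·121, so 93⁻¹ ≡ 108 (mod 121).
For any y ∈ ℤ_{121}, x = 108(y − 10) mod 121 satisfies ψ(x) = 93·108(y − 10) + 10 ≡ y (since 93·108 ≡ 1 mod 121). So every y has a preimage.
So ψ is bijective.
Since ψ is bijective, we find ψ⁻¹(13): we need 93x ≡ 13 − 10 ≡ 3 (mod 121). Using 93⁻¹ = 108: x ≡ 108·3 = 324 = 2·121 + 82, so x = 82.
Check: ψ(82) = 93·82 + 10 = 7636 = 63·121 + 13 ≡ 13 (mod 121).

82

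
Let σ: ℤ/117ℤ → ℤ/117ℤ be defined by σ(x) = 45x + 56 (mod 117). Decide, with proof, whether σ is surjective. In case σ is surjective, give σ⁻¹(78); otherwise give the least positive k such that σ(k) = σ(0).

13

Since gcd(45, 117) = 9, we have 45x ≡ 0 (mod 9) for all x, so σ(x) ≡ 2 (mod 9).
But 0 ≢ 2 (mod 9), so 0 ∈ ℤ/117ℤ has no preimage. Hence σ is not surjective.
Since σ is not surjective, we find the least positive k with σ(k) = σ(0): this means 45k ≡ 0 (mod 117), i.e. 117 ∣ 45k. Since gcd(45, 117) = 9, dividing through by 9 this holds exactly when 13 ∣ 5k, and as gcd(5, 13) = 1, exactly when 13 ∣ k.
The smallest positive such k is 13.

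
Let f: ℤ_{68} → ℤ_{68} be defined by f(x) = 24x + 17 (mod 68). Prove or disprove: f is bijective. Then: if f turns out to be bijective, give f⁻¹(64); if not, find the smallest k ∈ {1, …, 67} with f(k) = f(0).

17

We have gcd(24, 68) = 4 > 1. Taking s = 0 and t = 17: f(0) = 17 and f(17) = 24·17 + 17 = 425 ≡ 17 (mod 68).
So f(0) = f(17) while 0 ≠ 17, hence f is not injective, hence not bijective.
Since f is not bijective, we find the least positive k with f(k) = f(0): this means 24k ≡ 0 (mod 68), i.e. 68 ∣ 24k. Since gcd(24, 68) = 4, dividing through by 4 this holds exactly when 17 ∣ 6k, and as gcd(6, 17) = 1, exactly when 17 ∣ k.
The smallest positive such k is 17.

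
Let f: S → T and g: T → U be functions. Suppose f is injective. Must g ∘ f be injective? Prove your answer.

not injective

No. Take S = T = U = {0, 1}, f = identity (injective), and g(x) = 0 for every x.
Then (g ∘ f)(0) = 0 = (g ∘ f)(1) with 0 ≠ 1, so g ∘ f is not injective.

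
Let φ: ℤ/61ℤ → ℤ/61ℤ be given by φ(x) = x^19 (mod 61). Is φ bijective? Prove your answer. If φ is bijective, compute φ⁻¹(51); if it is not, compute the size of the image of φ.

17

Since 61 is prime, the nonzero elements of ℤ/61ℤ form a cyclic group of order 60.
As gcd(19, 60) = 1, raising to the 19th power is a bijection on this group: if a^19 ≡ b^19 then (ab^{−1})^19 = 1, and the only element of order dividing gcd(19, 60) = 1 is 1, so a = b.
With φ(0) = 0 this makes φ injective on all of ℤ/61ℤ, hence bijective (finite equal-size domain and codomain). In particular φ is bijective.
Since φ is bijective, we find the preimage of 51. The inverse of x ↦ x^19 on (ℤ/61ℤ)^× is x ↦ x^19, because 19·19 = 361 = 6·60 + 1 ≡ 1 (mod 60) and x^{60} = 1 for x ≠ 0 (Fermat). So φ⁻¹(51) = 51^19 mod 61.
Repeated squaring mod 61: 51^1 ≡ 51, 51^2 ≡ 51² = 2601 ≡ 39, 51^4 ≡ 39² = 1521 ≡ 57, 51^8 ≡ 57² = 3249 ≡ 16, 51^16 ≡ 16² = 256 ≡ 12. Since 19 = 16 + 2 + 1, 51^19 ≡ 12·39·51: 12·39 = 468 ≡ 41, then 41·51 = 2091 ≡ 17. So 51^19 ≡ 17 (mod 61).
Hence φ⁻¹(51) = 17.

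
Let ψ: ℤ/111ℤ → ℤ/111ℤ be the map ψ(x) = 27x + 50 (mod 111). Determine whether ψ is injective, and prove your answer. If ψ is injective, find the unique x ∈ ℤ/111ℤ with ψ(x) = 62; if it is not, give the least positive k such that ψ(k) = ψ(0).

37

We have gcd(27, 111) = 3 > 1. Taking a = 0 and b = 37: ψ(0) = 50 and ψ(37) = 27·37 + 50 = 1049 ≡ 50 (mod 111).
So ψ(0) = ψ(37) while 0 ≠ 37, thus ψ is not injective.
Since ψ is not injective, we find the least positive k with ψ(k) = ψ(0): this means 27k ≡ 0 (mod 111), i.e. 111 ∣ 27k. Since gcd(27, 111) = 3, dividing through by 3 this holds exactly when 37 ∣ 9k, and as gcd(9, 37) = 1, exactly when 37 ∣ k.
The smallest positive such k is 37.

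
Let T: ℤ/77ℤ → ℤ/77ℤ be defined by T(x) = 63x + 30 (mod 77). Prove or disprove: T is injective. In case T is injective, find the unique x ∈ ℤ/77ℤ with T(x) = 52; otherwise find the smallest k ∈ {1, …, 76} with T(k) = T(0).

By definition, T is injective when T(x_1) = T(x_2) forces x_1 = x_2.
We have gcd(63, 77) = 7 > 1. Taking x_1 = 0 and x_2 = 11: T(0) = 30 and T(11) = 63·11 + 30 = 723 ≡ 30 (mod 77).
So T(0) = T(11) while 0 ≠ 11, thus T is not injective.
Since T is not injective, we find the least positive k with T(k) = T(0): this means 63k ≡ 0 (mod 77), i.e. 77 ∣ 63k. Since gcd(63, 77) = 7, dividing through by 7 this holds exactly when 11 ∣ 9k, and as gcd(9, 11) = 1, exactly when 11 ∣ k.
The smallest positive such k is 11.

11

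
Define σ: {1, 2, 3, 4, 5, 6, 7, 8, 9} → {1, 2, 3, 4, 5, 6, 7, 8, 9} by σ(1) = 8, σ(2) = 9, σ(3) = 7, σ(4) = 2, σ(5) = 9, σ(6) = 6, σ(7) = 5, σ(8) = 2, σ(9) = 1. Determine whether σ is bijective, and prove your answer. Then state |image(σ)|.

σ(2) = 9 = σ(5) with 2 ≠ 5, so σ is not injective, hence not bijective.
The image of σ is {1, 2, 5, 6, 7, 8, 9}, which has 7 elements.

7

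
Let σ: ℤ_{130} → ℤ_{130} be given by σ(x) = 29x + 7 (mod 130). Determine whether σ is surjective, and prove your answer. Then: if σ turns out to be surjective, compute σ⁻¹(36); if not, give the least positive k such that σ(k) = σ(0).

1

Since gcd(29, 130) = 1, 29 is invertible modulo 130. Euclid's algorithm: 130 = 4·29 + 14, 29 = 2·14 + 1; back-substituting gives 1 = 9·29 − 2·130, so 29⁻¹ ≡ 9 (mod 130).
Then y ↦ 9(y − 7) is a two-sided inverse to σ, so every y ∈ ℤ_{130} has a preimage.
Therefore σ is surjective.
Since σ is surjective, we compute σ⁻¹(36): solve 29x + 7 ≡ 36 (mod 130), i.e. 29x ≡ 29 (mod 130).
Multiplying by 29⁻¹ = 9 gives x ≡ 9·29 = 261 = 2·130 + 1 ≡ 1 (mod 130).
Check: σ(1) = 29·1 + 7 = 36 ≡ 36 (mod 130).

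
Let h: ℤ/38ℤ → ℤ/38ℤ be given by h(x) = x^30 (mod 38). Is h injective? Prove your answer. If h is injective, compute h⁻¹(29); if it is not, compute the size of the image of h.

8

h(3): Repeated squaring mod 38: 3^1 ≡ 3, 3^2 ≡ 3² = 9, 3^4 ≡ 9² = 81 ≡ 5, 3^8 ≡ 5² = 25, 3^16 ≡ 25² = 625 ≡ 17. Since 30 = 16 + 8 + 4 + 2, 3^30 ≡ 17·25·5·9: 17·25 = 425 ≡ 7, then 7·5 = 35, then 35·9 = 315 ≡ 11. So 3^30 ≡ 11 (mod 38).
h(5): Repeated squaring mod 38: 5^1 ≡ 5, 5^2 ≡ 5² = 25, 5^4 ≡ 25² = 625 ≡ 17, 5^8 ≡ 17² = 289 ≡ 23, 5^16 ≡ 23² = 529 ≡ 35. Since 30 = 16 + 8 + 4 + 2, 5^30 ≡ 35·23·17·25: 35·23 = 805 ≡ 7, then 7·17 = 119 ≡ 5, then 5·25 = 125 ≡ 11. So 5^30 ≡ 11 (mod 38).
So h(3) = h(5) = 11 while 3 ≠ 5, therefore h is not injective.
Since h is not injective, we determine |image(h)|. Computing x^30 mod 38 for each x (by repeated squaring, reducing mod 38 at every step), the values h(0), h(1), …, h(37) are: 0, 1, 30, 11, 26, 11, 26, 1, 20, 7, 26, 1, 20, 7, 30, 7, 30, 11, 20, 19, 20, 11, 30, 7, 30, 7, 20, 1, 26, 7, 20, 1, 26, 11, 26, 11, 30, 1.
The distinct values are {0, 1, 7, 11, 19, 20, 26, 30}; there are 8 of them.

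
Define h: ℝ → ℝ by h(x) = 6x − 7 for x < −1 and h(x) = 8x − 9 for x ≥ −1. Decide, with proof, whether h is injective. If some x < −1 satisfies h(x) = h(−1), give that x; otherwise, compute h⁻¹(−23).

Both pieces are strictly increasing (slopes 6 and 8), so each is injective on its own interval.
The left piece maps (−∞, −1) onto (−∞, −13); the right piece maps [−1, ∞) onto [−17, ∞).
These images overlap. In particular h(−1) = −17 (right piece), and solving 6x − 7 = −17 on the left piece gives x = −5/3 < −1.
So h(−5/3) = h(−1) with −5/3 ≠ −1, and h is not injective. This x = −5/3 is the requested value below −1.

-5/3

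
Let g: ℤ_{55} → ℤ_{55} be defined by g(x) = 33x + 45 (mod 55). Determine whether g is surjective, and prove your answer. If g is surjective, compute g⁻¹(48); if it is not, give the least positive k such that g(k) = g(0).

5

Since gcd(33, 55) = 11, we have 33x ≡ 0 (mod 11) for all x, so g(x) ≡ 1 (mod 11).
But 0 ≢ 1 (mod 11), so 0 ∈ ℤ_{55} has no preimage. So g is not surjective.
Since g is not surjective, we find the least positive k with g(k) = g(0): this means 33k ≡ 0 (mod 55), i.e. 55 ∣ 33k. Since gcd(33, 55) = 11, dividing through by 11 this holds exactly when 5 ∣ 3k, and as gcd(3, 5) = 1, exactly when 5 ∣ k.
The smallest positive such k is 5.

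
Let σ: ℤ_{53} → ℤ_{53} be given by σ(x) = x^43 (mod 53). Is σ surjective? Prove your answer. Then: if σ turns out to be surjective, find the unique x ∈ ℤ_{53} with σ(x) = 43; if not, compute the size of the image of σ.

38

Since 53 is prime, the nonzero elements of ℤ_{53} form a cyclic group of order 52.
As gcd(43, 52) = 1, raising to the 43rd power is a bijection on this group: if u^43 ≡ v^43 then (uv^{−1})^43 = 1, and the only element of order dividing gcd(43, 52) = 1 is 1, so u = v.
With σ(0) = 0 this makes σ injective on all of ℤ_{53}, hence bijective (finite equal-size domain and codomain). In particular σ is surjective.
Since σ is surjective, we find the preimage of 43. The inverse of x ↦ x^43 on (ℤ_{53})^× is x ↦ x^23, because 43·23 = 989 = 19·52 + 1 ≡ 1 (mod 52) and x^{52} = 1 for x ≠ 0 (Fermat). So σ⁻¹(43) = 43^23 mod 53.
Repeated squaring mod 53: 43^1 ≡ 43, 43^2 ≡ 43² = 1849 ≡ 47, 43^4 ≡ 47² = 2209 ≡ 36, 43^8 ≡ 36² = 1296 ≡ 24, 43^16 ≡ 24² = 576 ≡ 46. Since 23 = 16 + 4 + 2 + 1, 43^23 ≡ 46·36·47·43: 46·36 = 1656 ≡ 13, then 13·47 = 611 ≡ 28, then 28·43 = 1204 ≡ 38. So 43^23 ≡ 38 (mod 53).
Hence σ⁻¹(43) = 38.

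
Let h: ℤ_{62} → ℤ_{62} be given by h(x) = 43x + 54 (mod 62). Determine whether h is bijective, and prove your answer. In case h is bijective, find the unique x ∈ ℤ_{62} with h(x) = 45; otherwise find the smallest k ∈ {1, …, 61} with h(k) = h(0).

Recall that injectivity means: for all s, t in the domain, h(s) = h(t) implies s = t.
Suppose h(s) = h(t) in ℤ_{62}. Then 43s + 54 ≡ 43t + 54 (mod 62), thus 43(s − t) ≡ 0 (mod 62).
Since gcd(43, 62) = 1, 43 is invertible modulo 62, thus s − t ≡ 0 (mod 62), i.e. s = t.
We now compute 43⁻¹ mod 62 explicitly. Euclid's algorithm: 62 = 1·43 + 19, 43 = 2·19 + 5, 19 = 3·5 + 4, 5 = 1·4 + 1; back-substituting gives 1 = 13·43 − 9·62, so 43⁻¹ ≡ 13 (mod 62).
Then y ↦ 13(y − 54) is a two-sided inverse to h, so every y ∈ ℤ_{62} has a preimage.
Therefore h is bijective.
Since h is bijective, we compute h⁻¹(45): solve 43x + 54 ≡ 45 (mod 62), i.e. 43x ≡ 53 (mod 62).
Multiplying by 43⁻¹ = 13 gives x ≡ 13·53 = 689 = 11·62 + 7 ≡ 7 (mod 62).
Check: h(7) = 43·7 + 54 = 355 = 5·62 + 45 ≡ 45 (mod 62).

7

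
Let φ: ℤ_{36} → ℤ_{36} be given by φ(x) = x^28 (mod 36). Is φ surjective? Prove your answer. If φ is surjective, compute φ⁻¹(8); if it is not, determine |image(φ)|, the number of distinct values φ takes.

φ(0) = 0^28 = 0.
φ(6): Repeated squaring mod 36: 6^1 ≡ 6, 6^2 ≡ 6² = 36 ≡ 0, 6^4 ≡ 0² = 0, 6^8 ≡ 0² = 0, 6^16 ≡ 0² = 0. Since 28 = 16 + 8 + 4, 6^28 ≡ 0·0·0: 0·0 = 0, then 0·0 = 0. So 6^28 ≡ 0 (mod 36).
So φ(0) = φ(6) = 0 while 0 ≠ 6, thus φ is not injective.
A non-injective map from the 36-element set ℤ_{36} to itself takes at most 35 distinct values, so it cannot be surjective. So φ is not surjective.
Since φ is not surjective, we determine |image(φ)|. Computing x^28 mod 36 for each x (by repeated squaring, reducing mod 36 at every step), the values φ(0), φ(1), …, φ(35) are: 0, 1, 16, 9, 4, 13, 0, 25, 28, 9, 28, 25, 0, 13, 4, 9, 16, 1, 0, 1, 16, 9, 4, 13, 0, 25, 28, 9, 28, 25, 0, 13, 4, 9, 16, 1.
The distinct values are {0, 1, 4, 9, 13, 16, 25, 28}; there are 8 of them.

8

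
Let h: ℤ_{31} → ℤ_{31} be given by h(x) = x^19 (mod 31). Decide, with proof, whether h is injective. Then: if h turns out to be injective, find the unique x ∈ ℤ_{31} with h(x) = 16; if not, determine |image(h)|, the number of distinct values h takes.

2

Since 31 is prime, the nonzero elements of ℤ_{31} form a cyclic group of order 30.
As gcd(19, 30) = 1, raising to the 19th power is a bijection on this group: if u^19 ≡ v^19 then (uv^{−1})^19 = 1, and the only element of order dividing gcd(19, 30) = 1 is 1, so u = v.
With h(0) = 0 this makes h injective on all of ℤ_{31}, hence bijective (finite equal-size domain and codomain). In particular h is injective.
Since h is injective, we find the preimage of 16. The inverse of x ↦ x^19 on (ℤ_{31})^× is x ↦ x^19, because 19·19 = 361 = 12·30 + 1 ≡ 1 (mod 30) and x^{30} = 1 for x ≠ 0 (Fermat). So h⁻¹(16) = 16^19 mod 31.
Repeated squaring mod 31: 16^1 ≡ 16, 16^2 ≡ 16² = 256 ≡ 8, 16^4 ≡ 8² = 64 ≡ 2, 16^8 ≡ 2² = 4, 16^16 ≡ 4² = 16. Since 19 = 16 + 2 + 1, 16^19 ≡ 16·8·16: 16·8 = 128 ≡ 4, then 4·16 = 64 ≡ 2. So 16^19 ≡ 2 (mod 31).
Hence h⁻¹(16) = 2.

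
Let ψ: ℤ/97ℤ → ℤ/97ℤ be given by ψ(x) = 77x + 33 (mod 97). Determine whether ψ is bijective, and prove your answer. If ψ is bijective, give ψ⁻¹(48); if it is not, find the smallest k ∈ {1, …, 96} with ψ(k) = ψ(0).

72

If ψ(a) = ψ(b), then 77a ≡ 77b (mod 97). Because gcd(77, 97) = 1, we may cancel 77 to get a ≡ b (mod 97).
We now compute 77⁻¹ mod 97 explicitly. Euclid's algorithm: 97 = 1·77 + 20, 77 = 3·20 + 17, 20 = 1·17 + 3, 17 = 5·3 + 2, 3 = 1·2 + 1; back-substituting gives 1 = 63·77 − 50·97, so 77⁻¹ ≡ 63 (mod 97).
Then y ↦ 63(y − 33) is a two-sided inverse to ψ, so every y ∈ ℤ/97ℤ has a preimage.
Therefore ψ is bijective.
Since ψ is bijective, we compute ψ⁻¹(48): solve 77x + 33 ≡ 48 (mod 97), i.e. 77x ≡ 15 (mod 97).
Multiplying by 77⁻¹ = 63 gives x ≡ 63·15 = 945 = 9·97 + 72 ≡ 72 (mod 97).
Check: ψ(72) = 77·72 + 33 = 5577 = 57·97 + 48 ≡ 48 (mod 97).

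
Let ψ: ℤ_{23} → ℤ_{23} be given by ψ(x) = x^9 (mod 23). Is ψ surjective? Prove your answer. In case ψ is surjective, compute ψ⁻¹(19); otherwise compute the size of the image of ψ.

11

Since 23 is prime, the nonzero elements of ℤ_{23} form a cyclic group of order 22.
As gcd(9, 22) = 1, raising to the 9th power is a bijection on this group: if s^9 ≡ t^9 then (st^{−1})^9 = 1, and the only element of order dividing gcd(9, 22) = 1 is 1, so s = t.
With ψ(0) = 0 this makes ψ injective on all of ℤ_{23}, hence bijective (finite equal-size domain and codomain). In particular ψ is surjective.
Since ψ is surjective, we find the preimage of 19. The inverse of x ↦ x^9 on (ℤ_{23})^× is x ↦ x^5, because 9·5 = 45 = 2·22 + 1 ≡ 1 (mod 22) and x^{22} = 1 for x ≠ 0 (Fermat). So ψ⁻¹(19) = 19^5 mod 23.
Repeated squaring mod 23: 19^1 ≡ 19, 19^2 ≡ 19² = 361 ≡ 16, 19^4 ≡ 16² = 256 ≡ 3. Since 5 = 4 + 1, 19^5 ≡ 3·19: 3·19 = 57 ≡ 11. So 19^5 ≡ 11 (mod 23).
Hence ψ⁻¹(19) = 11.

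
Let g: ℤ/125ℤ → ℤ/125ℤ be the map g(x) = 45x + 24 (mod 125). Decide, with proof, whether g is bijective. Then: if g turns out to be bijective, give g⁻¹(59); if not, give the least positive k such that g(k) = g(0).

We have gcd(45, 125) = 5 > 1. Taking s = 0 and t = 25: g(0) = 24 and g(25) = 45·25 + 24 = 1149 ≡ 24 (mod 125).
So g(0) = g(25) while 0 ≠ 25, therefore g is not injective, hence not bijective.
Since g is not bijective, we find the least positive k with g(k) = g(0): this means 45k ≡ 0 (mod 125), i.e. 125 ∣ 45k. Since gcd(45, 125) = 5, dividing through by 5 this holds exactly when 25 ∣ 9k, and as gcd(9, 25) = 1, exactly when 25 ∣ k.
The smallest positive such k is 25.

25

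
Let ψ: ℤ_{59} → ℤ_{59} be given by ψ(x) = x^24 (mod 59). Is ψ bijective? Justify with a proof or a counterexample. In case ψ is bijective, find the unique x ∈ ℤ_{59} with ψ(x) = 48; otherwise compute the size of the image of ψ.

30

ψ(29): Repeated squaring mod 59: 29^1 ≡ 29, 29^2 ≡ 29² = 841 ≡ 15, 29^4 ≡ 15² = 225 ≡ 48, 29^8 ≡ 48² = 2304 ≡ 3, 29^16 ≡ 3² = 9. Since 24 = 16 + 8, 29^24 ≡ 9·3: 9·3 = 27. So 29^24 ≡ 27 (mod 59).
ψ(30): Repeated squaring mod 59: 30^1 ≡ 30, 30^2 ≡ 30² = 900 ≡ 15, 30^4 ≡ 15² = 225 ≡ 48, 30^8 ≡ 48² = 2304 ≡ 3, 30^16 ≡ 3² = 9. Since 24 = 16 + 8, 30^24 ≡ 9·3: 9·3 = 27. So 30^24 ≡ 27 (mod 59).
So ψ(29) = ψ(30) = 27 while 29 ≠ 30, so ψ is not injective, hence not bijective.
Since ψ is not bijective, we determine |image(ψ)|. Computing x^24 mod 59 for each x (by repeated squaring, reducing mod 59 at every step), the values ψ(0), ψ(1), …, ψ(58) are: 0, 1, 35, 17, 45, 29, 5, 22, 41, 53, 12, 28, 57, 49, 3, 21, 19, 51, 26, 9, 7, 20, 36, 25, 48, 15, 4, 16, 46, 27, 27, 46, 16, 4, 15, 48, 25, 36, 20, 7, 9, 26, 51, 19, 21, 3, 49, 57, 28, 12, 53, 41, 22, 5, 29, 45, 17, 35, 1.
The distinct values are {0, 1, 3, 4, 5, 7, 9, 12, 15, 16, 17, 19, 20, 21, 22, 25, 26, 27, 28, 29, 35, 36, 41, 45, 46, 48, 49, 51, 53, 57}; there are 30 of them.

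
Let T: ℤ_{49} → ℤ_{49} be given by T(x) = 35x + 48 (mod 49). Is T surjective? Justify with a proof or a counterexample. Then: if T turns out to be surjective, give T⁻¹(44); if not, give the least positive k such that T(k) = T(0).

Since gcd(35, 49) = 7, we have 35x ≡ 0 (mod 7) for all x, so T(x) ≡ 6 (mod 7).
But 0 ≢ 6 (mod 7), so 0 ∈ ℤ_{49} has no preimage. Hence T is not surjective.
Since T is not surjective, we find the least positive k with T(k) = T(0): this means 35k ≡ 0 (mod 49), i.e. 49 ∣ 35k. Since gcd(35, 49) = 7, dividing through by 7 this holds exactly when 7 ∣ 5k, and as gcd(5, 7) = 1, exactly when 7 ∣ k.
The smallest positive such k is 7.

7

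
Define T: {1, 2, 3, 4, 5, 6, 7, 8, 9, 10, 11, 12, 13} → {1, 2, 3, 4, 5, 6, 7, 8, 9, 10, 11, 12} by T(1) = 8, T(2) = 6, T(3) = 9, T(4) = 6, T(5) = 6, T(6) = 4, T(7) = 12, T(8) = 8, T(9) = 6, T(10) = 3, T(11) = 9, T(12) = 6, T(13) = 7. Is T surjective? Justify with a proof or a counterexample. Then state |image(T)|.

7

No element maps to 1, so T is not surjective.
The image of T is {3, 4, 6, 7, 8, 9, 12}, which has 7 elements.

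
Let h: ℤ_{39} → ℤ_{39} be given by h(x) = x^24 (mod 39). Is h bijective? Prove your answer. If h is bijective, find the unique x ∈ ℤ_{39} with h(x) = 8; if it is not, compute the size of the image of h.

h(1) = 1^24 = 1.
h(2): Repeated squaring mod 39: 2^1 ≡ 2, 2^2 ≡ 2² = 4, 2^4 ≡ 4² = 16, 2^8 ≡ 16² = 256 ≡ 22, 2^16 ≡ 22² = 484 ≡ 16. Since 24 = 16 + 8, 2^24 ≡ 16·22: 16·22 = 352 ≡ 1. So 2^24 ≡ 1 (mod 39).
So h(1) = h(2) = 1 while 1 ≠ 2, therefore h is not injective, hence not bijective.
Since h is not bijective, we determine |image(h)|. Computing x^24 mod 39 for each x (by repeated squaring, reducing mod 39 at every step), the values h(0), h(1), …, h(38) are: 0, 1, 1, 27, 1, 1, 27, 1, 1, 27, 1, 1, 27, 13, 1, 27, 1, 1, 27, 1, 1, 27, 1, 1, 27, 1, 13, 27, 1, 1, 27, 1, 1, 27, 1, 1, 27, 1, 1.
The distinct values are {0, 1, 13, 27}; there are 4 of them.

4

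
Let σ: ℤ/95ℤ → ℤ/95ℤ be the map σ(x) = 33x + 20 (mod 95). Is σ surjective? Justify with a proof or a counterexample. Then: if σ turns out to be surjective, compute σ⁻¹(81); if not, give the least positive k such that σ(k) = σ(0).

Recall that surjectivity means every element of the codomain has a preimage under σ.
Since gcd(33, 95) = 1, 33 is invertible modulo 95. Euclid's algorithm: 95 = 2·33 + 29, 33 = 1·29 + 4, 29 = 7·4 + 1; back-substituting gives 1 = 72·33 − 25·95, so 33⁻¹ ≡ 72 (mod 95).
For any y ∈ ℤ/95ℤ, x = 72(y − 20) mod 95 satisfies σ(x) = 33·72(y − 20) + 20 ≡ y (since 33·72 ≡ 1 mod 95). So every y has a preimage.
Therefore σ is surjective.
Since σ is surjective, we find σ⁻¹(81): we need 33x ≡ 81 − 20 ≡ 61 (mod 95). Using 33⁻¹ = 72: x ≡ 72·61 = 4392 = 46·95 + 22, so x = 22.
Check: σ(22) = 33·22 + 20 = 746 = 7·95 + 81 ≡ 81 (mod 95).

22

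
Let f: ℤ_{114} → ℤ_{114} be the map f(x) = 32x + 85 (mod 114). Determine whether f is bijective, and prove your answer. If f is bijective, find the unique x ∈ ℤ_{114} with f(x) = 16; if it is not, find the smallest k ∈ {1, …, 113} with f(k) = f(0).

By definition, injectivity means: for all a, b in the domain, f(a) = f(b) implies a = b.
We have gcd(32, 114) = 2 > 1. Taking a = 0 and b = 57: f(0) = 85 and f(57) = 32·57 + 85 = 1909 ≡ 85 (mod 114).
So f(0) = f(57) while 0 ≠ 57, so f is not injective, hence not bijective.
Since f is not bijective, we find the least positive k with f(k) = f(0): this means 32k ≡ 0 (mod 114), i.e. 114 ∣ 32k. Since gcd(32, 114) = 2, dividing through by 2 this holds exactly when 57 ∣ 16k, and as gcd(16, 57) = 1, exactly when 57 ∣ k.
The smallest positive such k is 57.

57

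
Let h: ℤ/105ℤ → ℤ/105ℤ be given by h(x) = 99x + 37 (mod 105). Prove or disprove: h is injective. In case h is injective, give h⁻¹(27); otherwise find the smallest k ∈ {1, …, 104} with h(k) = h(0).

35

We have gcd(99, 105) = 3 > 1. Taking u = 0 and v = 35: h(0) = 37 and h(35) = 99·35 + 37 = 3502 ≡ 37 (mod 105).
So h(0) = h(35) while 0 ≠ 35, hence h is not injective.
Since h is not injective, we find the least positive k with h(k) = h(0): this means 99k ≡ 0 (mod 105), i.e. 105 ∣ 99k. Since gcd(99, 105) = 3, dividing through by 3 this holds exactly when 35 ∣ 33k, and as gcd(33, 35) = 1, exactly when 35 ∣ k.
The smallest positive such k is 35.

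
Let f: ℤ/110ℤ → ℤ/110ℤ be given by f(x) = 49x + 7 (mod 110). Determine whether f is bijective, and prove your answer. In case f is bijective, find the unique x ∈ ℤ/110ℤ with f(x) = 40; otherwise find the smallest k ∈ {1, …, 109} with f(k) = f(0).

Recall: injectivity means: for all a, b in the domain, f(a) = f(b) implies a = b.
Suppose f(a) = f(b) in ℤ/110ℤ. Then 49a + 7 ≡ 49b + 7 (mod 110), thus 49(a − b) ≡ 0 (mod 110).
Since gcd(49, 110) = 1, 49 is invertible modulo 110, so a − b ≡ 0 (mod 110), i.e. a = b.
We now compute 49⁻¹ mod 110 explicitly. Euclid's algorithm: 110 = 2·49 + 12, 49 = 4·12 + 1; back-substituting gives 1 = 9·49 − 4·110, so 49⁻¹ ≡ 9 (mod 110).
For any y ∈ ℤ/110ℤ, x = 9(y − 7) mod 110 satisfies f(x) = 49·9(y − 7) + 7 ≡ y (since 49·9 ≡ 1 mod 110). So every y has a preimage.
So f is bijective.
Since f is bijective, we find f⁻¹(40): we need 49x ≡ 40 − 7 ≡ 33 (mod 110). Using 49⁻¹ = 9: x ≡ 9·33 = 297 = 2·110 + 77, so x = 77.
Check: f(77) = 49·77 + 7 = 3780 = 34·110 + 40 ≡ 40 (mod 110).

77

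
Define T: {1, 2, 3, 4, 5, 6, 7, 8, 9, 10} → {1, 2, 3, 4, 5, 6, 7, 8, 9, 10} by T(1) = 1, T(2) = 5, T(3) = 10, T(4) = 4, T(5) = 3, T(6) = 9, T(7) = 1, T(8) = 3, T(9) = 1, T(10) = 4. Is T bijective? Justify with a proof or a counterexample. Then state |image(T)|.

T(1) = 1 = T(7) with 1 ≠ 7, so T is not injective, hence not bijective.
The image of T is {1, 3, 4, 5, 9, 10}, which has 6 elements.

6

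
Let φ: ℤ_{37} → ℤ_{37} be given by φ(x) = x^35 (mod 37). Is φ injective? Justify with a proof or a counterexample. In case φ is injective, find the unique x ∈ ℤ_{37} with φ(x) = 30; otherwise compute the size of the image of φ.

21

Since 37 is prime, the nonzero elements of ℤ_{37} form a cyclic group of order 36.
As gcd(35, 36) = 1, raising to the 35th power is a bijection on this group: if s^35 ≡ t^35 then (st^{−1})^35 = 1, and the only element of order dividing gcd(35, 36) = 1 is 1, so s = t.
With φ(0) = 0 this makes φ injective on all of ℤ_{37}, hence bijective (finite equal-size domain and codomain). In particular φ is injective.
Since φ is injective, we find the preimage of 30. The inverse of x ↦ x^35 on (ℤ_{37})^× is x ↦ x^35, because 35·35 = 1225 = 34·36 + 1 ≡ 1 (mod 36) and x^{36} = 1 for x ≠ 0 (Fermat). So φ⁻¹(30) = 30^35 mod 37.
Repeated squaring mod 37: 30^1 ≡ 30, 30^2 ≡ 30² = 900 ≡ 12, 30^4 ≡ 12² = 144 ≡ 33, 30^8 ≡ 33² = 1089 ≡ 16, 30^16 ≡ 16² = 256 ≡ 34, 30^32 ≡ 34² = 1156 ≡ 9. Since 35 = 32 + 2 + 1, 30^35 ≡ 9·12·30: 9·12 = 108 ≡ 34, then 34·30 = 1020 ≡ 21. So 30^35 ≡ 21 (mod 37).
Hence φ⁻¹(30) = 21.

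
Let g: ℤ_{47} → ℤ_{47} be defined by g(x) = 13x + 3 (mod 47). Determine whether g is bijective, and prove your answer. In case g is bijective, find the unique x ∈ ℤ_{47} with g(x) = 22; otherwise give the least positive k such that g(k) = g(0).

Recall that injectivity means: for all x_1, x_2 in the domain, g(x_1) = g(x_2) implies x_1 = x_2.
If g(x_1) = g(x_2), then 13x_1 ≡ 13x_2 (mod 47). Because gcd(13, 47) = 1, we may cancel 13 to get x_1 ≡ x_2 (mod 47).
We now compute 13⁻¹ mod 47 explicitly. Euclid's algorithm: 47 = 3·13 + 8, 13 = 1·8 + 5, 8 = 1·5 + 3, 5 = 1·3 + 2, 3 = 1·2 + 1; back-substituting gives 1 = 29·13 − 8·47, so 13⁻¹ ≡ 29 (mod 47).
For any y ∈ ℤ_{47}, x = 29(y − 3) mod 47 satisfies g(x) = 13·29(y − 3) + 3 ≡ y (since 13·29 ≡ 1 mod 47). So every y has a preimage.
Hence g is bijective.
Since g is bijective, we find g⁻¹(22): we need 13x ≡ 22 − 3 ≡ 19 (mod 47). Using 13⁻¹ = 29: x ≡ 29·19 = 551 = 11·47 + 34, so x = 34.
Check: g(34) = 13·34 + 3 = 445 = 9·47 + 22 ≡ 22 (mod 47).

34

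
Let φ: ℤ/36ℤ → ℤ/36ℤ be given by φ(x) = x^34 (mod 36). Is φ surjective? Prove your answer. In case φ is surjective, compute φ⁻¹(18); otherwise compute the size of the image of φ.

8

φ(0) = 0^34 = 0.
φ(6): Repeated squaring mod 36: 6^1 ≡ 6, 6^2 ≡ 6² = 36 ≡ 0, 6^4 ≡ 0² = 0, 6^8 ≡ 0² = 0, 6^16 ≡ 0² = 0, 6^32 ≡ 0² = 0. Since 34 = 32 + 2, 6^34 ≡ 0·0: 0·0 = 0. So 6^34 ≡ 0 (mod 36).
So φ(0) = φ(6) = 0 while 0 ≠ 6, therefore φ is not injective.
A non-injective map from the 36-element set ℤ/36ℤ to itself takes at most 35 distinct values, so it cannot be surjective. So φ is not surjective.
Since φ is not surjective, we determine |image(φ)|. Computing x^34 mod 36 for each x (by repeated squaring, reducing mod 36 at every step), the values φ(0), φ(1), …, φ(35) are: 0, 1, 16, 9, 4, 13, 0, 25, 28, 9, 28, 25, 0, 13, 4, 9, 16, 1, 0, 1, 16, 9, 4, 13, 0, 25, 28, 9, 28, 25, 0, 13, 4, 9, 16, 1.
The distinct values are {0, 1, 4, 9, 13, 16, 25, 28}; there are 8 of them.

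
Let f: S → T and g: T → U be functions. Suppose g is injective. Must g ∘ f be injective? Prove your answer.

not injective

No. Take S = {0, 1}, T = U = {0, 1, 2, 3, 4}, f(0) = f(1) = 0, and g = identity (injective).
Then (g ∘ f)(0) = (g ∘ f)(1) = 0 with 0 ≠ 1, so g ∘ f is not injective.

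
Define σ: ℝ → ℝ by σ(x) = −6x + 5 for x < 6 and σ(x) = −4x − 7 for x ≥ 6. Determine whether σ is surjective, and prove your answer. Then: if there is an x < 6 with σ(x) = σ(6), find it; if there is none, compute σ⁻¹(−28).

11/2

Both pieces are strictly decreasing (slopes −6 and −4), so each is injective on its own interval.
The left piece maps (−∞, 6) onto (−31, ∞); the right piece maps [6, ∞) onto (−∞, −31].
These images together cover ℝ, so σ is surjective.
Because the two images are disjoint, no x < 6 has σ(x) = σ(6), so we compute σ⁻¹(−28): −28 lies in (−31, ∞), so solve −6x + 5 = −28: x = (−28 − 5)/(−6) = 11/2.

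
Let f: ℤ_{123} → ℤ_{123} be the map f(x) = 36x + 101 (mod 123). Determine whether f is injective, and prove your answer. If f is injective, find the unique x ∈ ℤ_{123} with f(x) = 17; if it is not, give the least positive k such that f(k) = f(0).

We have gcd(36, 123) = 3 > 1. Taking s = 0 and t = 41: f(0) = 101 and f(41) = 36·41 + 101 = 1577 ≡ 101 (mod 123).
So f(0) = f(41) while 0 ≠ 41, so f is not injective.
Since f is not injective, we find the least positive k with f(k) = f(0): this means 36k ≡ 0 (mod 123), i.e. 123 ∣ 36k. Since gcd(36, 123) = 3, dividing through by 3 this holds exactly when 41 ∣ 12k, and as gcd(12, 41) = 1, exactly when 41 ∣ k.
The smallest positive such k is 41.

41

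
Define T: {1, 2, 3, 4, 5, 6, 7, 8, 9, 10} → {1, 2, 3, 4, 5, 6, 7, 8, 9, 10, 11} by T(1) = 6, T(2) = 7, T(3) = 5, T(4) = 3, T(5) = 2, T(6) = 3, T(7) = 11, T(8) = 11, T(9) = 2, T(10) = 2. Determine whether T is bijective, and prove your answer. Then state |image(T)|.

T(4) = 3 = T(6) with 4 ≠ 6, so T is not injective, hence not bijective.
The image of T is {2, 3, 5, 6, 7, 11}, which has 6 elements.

6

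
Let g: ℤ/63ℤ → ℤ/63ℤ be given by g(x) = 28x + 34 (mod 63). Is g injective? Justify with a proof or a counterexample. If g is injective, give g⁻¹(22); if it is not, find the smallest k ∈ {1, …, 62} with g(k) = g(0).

We have gcd(28, 63) = 7 > 1. Taking x_1 = 0 and x_2 = 9: g(0) = 34 and g(9) = 28·9 + 34 = 286 ≡ 34 (mod 63).
So g(0) = g(9) while 0 ≠ 9, so g is not injective.
Since g is not injective, we find the least positive k with g(k) = g(0): this means 28k ≡ 0 (mod 63), i.e. 63 ∣ 28k. Since gcd(28, 63) = 7, dividing through by 7 this holds exactly when 9 ∣ 4k, and as gcd(4, 9) = 1, exactly when 9 ∣ k.
The smallest positive such k is 9.

9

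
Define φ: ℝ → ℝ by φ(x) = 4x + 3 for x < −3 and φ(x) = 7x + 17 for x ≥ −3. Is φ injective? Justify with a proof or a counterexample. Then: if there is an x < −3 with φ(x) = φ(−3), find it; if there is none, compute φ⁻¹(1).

Both pieces are strictly increasing (slopes 4 and 7), so each is injective on its own interval.
The left piece maps (−∞, −3) onto (−∞, −9); the right piece maps [−3, ∞) onto [−4, ∞).
These images are disjoint, so no value is attained by both pieces. Hence φ is injective.
Because the two images are disjoint, no x < −3 has φ(x) = φ(−3), so we compute φ⁻¹(1): 1 lies in [−4, ∞), so solve 7x + 17 = 1: x = (1 − 17)/7 = −16/7.

-16/7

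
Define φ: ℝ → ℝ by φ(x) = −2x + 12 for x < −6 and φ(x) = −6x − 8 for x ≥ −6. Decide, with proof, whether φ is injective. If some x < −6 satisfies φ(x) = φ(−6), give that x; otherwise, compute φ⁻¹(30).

-8

Both pieces are strictly decreasing (slopes −2 and −6), so each is injective on its own interval.
The left piece maps (−∞, −6) onto (24, ∞); the right piece maps [−6, ∞) onto (−∞, 28].
These images overlap. In particular φ(−6) = 28 (right piece), and solving −2x + 12 = 28 on the left piece gives x = −8 < −6.
So φ(−8) = φ(−6) with −8 ≠ −6, and φ is not injective. This x = −8 is the requested value below −6.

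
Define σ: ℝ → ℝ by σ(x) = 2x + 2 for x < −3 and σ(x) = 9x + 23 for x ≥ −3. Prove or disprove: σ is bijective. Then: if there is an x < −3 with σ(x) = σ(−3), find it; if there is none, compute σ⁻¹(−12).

-7

Both pieces are strictly increasing (slopes 2 and 9), so each is injective on its own interval.
The left piece maps (−∞, −3) onto (−∞, −4); the right piece maps [−3, ∞) onto [−4, ∞).
Since −4 = −4, the images partition ℝ: σ is injective and surjective, hence bijective.
Because the two images are disjoint, no x < −3 has σ(x) = σ(−3), so we compute σ⁻¹(−12): −12 lies in (−∞, −4), so solve 2x + 2 = −12: x = (−12 − 2)/2 = −7.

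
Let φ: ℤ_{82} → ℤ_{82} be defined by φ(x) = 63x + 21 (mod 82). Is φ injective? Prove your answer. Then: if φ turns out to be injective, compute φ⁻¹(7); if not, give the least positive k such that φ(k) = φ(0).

18

Recall: injectivity means: for all x_1, x_2 in the domain, φ(x_1) = φ(x_2) implies x_1 = x_2.
Suppose φ(x_1) = φ(x_2) in ℤ_{82}. Then 63x_1 + 21 ≡ 63x_2 + 21 (mod 82), so 63(x_1 − x_2) ≡ 0 (mod 82).
Since gcd(63, 82) = 1, 63 is invertible modulo 82, therefore x_1 − x_2 ≡ 0 (mod 82), i.e. x_1 = x_2.
So φ is injective.
We now compute 63⁻¹ mod 82 explicitly. Euclid's algorithm: 82 = 1·63 + 19, 63 = 3·19 + 6, 19 = 3·6 + 1; back-substituting gives 1 = 69·63 − 53·82, so 63⁻¹ ≡ 69 (mod 82).
Since φ is injective, we compute φ⁻¹(7): solve 63x + 21 ≡ 7 (mod 82), i.e. 63x ≡ 68 (mod 82).
Multiplying by 63⁻¹ = 69 gives x ≡ 69·68 = 4692 = 57·82 + 18 ≡ 18 (mod 82).
Check: φ(18) = 63·18 + 21 = 1155 = 14·82 + 7 ≡ 7 (mod 82).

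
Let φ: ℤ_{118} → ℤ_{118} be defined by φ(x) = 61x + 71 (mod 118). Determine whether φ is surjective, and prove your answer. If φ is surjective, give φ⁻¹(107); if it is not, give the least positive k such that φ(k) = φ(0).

18

Recall that surjectivity means every element of the codomain has a preimage under φ.
Since gcd(61, 118) = 1, 61 is invertible modulo 118. Euclid's algorithm: 118 = 1·61 + 57, 61 = 1·57 + 4, 57 = 14·4 + 1; back-substituting gives 1 = 89·61 − 46·118, so 61⁻¹ ≡ 89 (mod 118).
Then y ↦ 89(y − 71) is a two-sided inverse to φ, so every y ∈ ℤ_{118} has a preimage.
Hence φ is surjective.
Since φ is surjective, we compute φ⁻¹(107): solve 61x + 71 ≡ 107 (mod 118), i.e. 61x ≡ 36 (mod 118).
Multiplying by 61⁻¹ = 89 gives x ≡ 89·36 = 3204 = 27·118 + 18 ≡ 18 (mod 118).
Check: φ(18) = 61·18 + 71 = 1169 = 9·118 + 107 ≡ 107 (mod 118).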